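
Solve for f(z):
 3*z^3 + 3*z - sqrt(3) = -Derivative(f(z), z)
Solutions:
 f(z) = C1 - 3*z^4/4 - 3*z^2/2 + sqrt(3)*z


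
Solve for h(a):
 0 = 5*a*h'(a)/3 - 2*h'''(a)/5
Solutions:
 h(a) = C1 + Integral(C2*airyai(30^(2/3)*a/6) + C3*airybi(30^(2/3)*a/6), a)


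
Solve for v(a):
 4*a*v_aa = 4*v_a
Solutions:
 v(a) = C1 + C2*a^2


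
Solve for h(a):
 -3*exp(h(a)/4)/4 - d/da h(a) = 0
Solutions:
 h(a) = 4*log(1/(C1 + 3*a)) + 16*log(2)


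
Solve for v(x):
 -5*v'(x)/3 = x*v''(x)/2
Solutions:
 v(x) = C1 + C2/x^(7/3)


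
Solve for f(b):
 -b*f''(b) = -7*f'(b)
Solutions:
 f(b) = C1 + C2*b^8


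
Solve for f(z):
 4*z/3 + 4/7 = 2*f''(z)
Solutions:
 f(z) = C1 + C2*z + z^3/9 + z^2/7


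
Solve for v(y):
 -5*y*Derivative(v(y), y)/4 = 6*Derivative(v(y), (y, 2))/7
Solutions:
 v(y) = C1 + C2*erf(sqrt(105)*y/12)


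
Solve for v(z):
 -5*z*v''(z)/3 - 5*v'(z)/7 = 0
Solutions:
 v(z) = C1 + C2*z^(4/7)


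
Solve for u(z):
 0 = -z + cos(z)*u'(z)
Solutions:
 u(z) = C1 + Integral(z/cos(z), z)


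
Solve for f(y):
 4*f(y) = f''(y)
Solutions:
 f(y) = C1*exp(-2*y) + C2*exp(2*y)


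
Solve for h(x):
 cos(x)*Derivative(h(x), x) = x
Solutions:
 h(x) = C1 + Integral(x/cos(x), x)


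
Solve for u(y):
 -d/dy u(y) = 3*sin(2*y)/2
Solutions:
 u(y) = C1 + 3*cos(2*y)/4


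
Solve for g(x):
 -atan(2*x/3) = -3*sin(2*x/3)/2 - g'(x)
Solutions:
 g(x) = C1 + x*atan(2*x/3) - 3*log(4*x^2 + 9)/4 + 9*cos(2*x/3)/4


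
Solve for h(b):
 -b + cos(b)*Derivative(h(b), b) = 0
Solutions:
 h(b) = C1 + Integral(b/cos(b), b)


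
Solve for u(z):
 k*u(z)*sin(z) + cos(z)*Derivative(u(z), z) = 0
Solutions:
 u(z) = C1*exp(k*log(cos(z)))


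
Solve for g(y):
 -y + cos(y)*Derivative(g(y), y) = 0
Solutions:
 g(y) = C1 + Integral(y/cos(y), y)


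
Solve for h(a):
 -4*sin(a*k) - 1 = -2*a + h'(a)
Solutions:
 h(a) = C1 + a^2 - a + 4*cos(a*k)/k


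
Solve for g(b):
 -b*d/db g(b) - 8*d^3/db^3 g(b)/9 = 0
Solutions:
 g(b) = C1 + Integral(C2*airyai(-3^(2/3)*b/2) + C3*airybi(-3^(2/3)*b/2), b)


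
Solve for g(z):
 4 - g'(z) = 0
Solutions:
 g(z) = C1 + 4*z


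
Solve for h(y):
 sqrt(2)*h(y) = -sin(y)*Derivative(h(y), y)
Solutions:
 h(y) = C1*(cos(y) + 1)^(sqrt(2)/2)/(cos(y) - 1)^(sqrt(2)/2)


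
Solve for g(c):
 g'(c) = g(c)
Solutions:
 g(c) = C1*exp(c)


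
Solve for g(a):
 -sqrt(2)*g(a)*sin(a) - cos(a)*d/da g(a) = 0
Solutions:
 g(a) = C1*cos(a)^(sqrt(2))


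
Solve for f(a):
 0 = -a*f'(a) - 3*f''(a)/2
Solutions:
 f(a) = C1 + C2*erf(sqrt(3)*a/3)


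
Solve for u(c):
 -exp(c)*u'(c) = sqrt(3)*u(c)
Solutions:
 u(c) = C1*exp(sqrt(3)*exp(-c))


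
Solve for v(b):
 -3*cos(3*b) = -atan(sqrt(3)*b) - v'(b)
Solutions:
 v(b) = C1 - b*atan(sqrt(3)*b) + sqrt(3)*log(3*b^2 + 1)/6 + sin(3*b)


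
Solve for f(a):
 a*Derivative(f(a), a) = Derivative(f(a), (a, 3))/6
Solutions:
 f(a) = C1 + Integral(C2*airyai(6^(1/3)*a) + C3*airybi(6^(1/3)*a), a)


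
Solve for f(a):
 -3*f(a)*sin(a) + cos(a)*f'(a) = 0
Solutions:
 f(a) = C1/cos(a)^3


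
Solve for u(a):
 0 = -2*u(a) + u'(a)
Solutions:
 u(a) = C1*exp(2*a)


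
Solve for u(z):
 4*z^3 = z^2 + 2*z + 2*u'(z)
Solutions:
 u(z) = C1 + z^4/2 - z^3/6 - z^2/2


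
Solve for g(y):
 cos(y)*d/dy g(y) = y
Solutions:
 g(y) = C1 + Integral(y/cos(y), y)


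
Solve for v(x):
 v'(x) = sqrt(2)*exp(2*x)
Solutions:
 v(x) = C1 + sqrt(2)*exp(2*x)/2


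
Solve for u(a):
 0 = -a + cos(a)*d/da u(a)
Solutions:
 u(a) = C1 + Integral(a/cos(a), a)


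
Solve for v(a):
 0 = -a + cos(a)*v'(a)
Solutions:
 v(a) = C1 + Integral(a/cos(a), a)


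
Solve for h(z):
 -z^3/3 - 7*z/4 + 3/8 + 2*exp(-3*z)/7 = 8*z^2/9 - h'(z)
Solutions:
 h(z) = C1 + z^4/12 + 8*z^3/27 + 7*z^2/8 - 3*z/8 + 2*exp(-3*z)/21


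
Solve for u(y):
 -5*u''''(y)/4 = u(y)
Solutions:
 u(y) = (C1*sin(5^(3/4)*y/5) + C2*cos(5^(3/4)*y/5))*exp(-5^(3/4)*y/5) + (C3*sin(5^(3/4)*y/5) + C4*cos(5^(3/4)*y/5))*exp(5^(3/4)*y/5)


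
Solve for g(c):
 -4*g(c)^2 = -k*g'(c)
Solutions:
 g(c) = -k/(C1*k + 4*c)


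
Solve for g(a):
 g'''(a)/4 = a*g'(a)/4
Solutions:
 g(a) = C1 + Integral(C2*airyai(a) + C3*airybi(a), a)


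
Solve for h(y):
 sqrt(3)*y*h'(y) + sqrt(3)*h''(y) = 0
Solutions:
 h(y) = C1 + C2*erf(sqrt(2)*y/2)


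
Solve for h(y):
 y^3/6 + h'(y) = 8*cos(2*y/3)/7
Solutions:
 h(y) = C1 - y^4/24 + 12*sin(2*y/3)/7


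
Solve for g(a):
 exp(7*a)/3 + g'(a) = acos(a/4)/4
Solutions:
 g(a) = C1 + a*acos(a/4)/4 - sqrt(16 - a^2)/4 - exp(7*a)/21


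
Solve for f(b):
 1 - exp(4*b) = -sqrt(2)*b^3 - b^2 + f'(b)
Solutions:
 f(b) = C1 + sqrt(2)*b^4/4 + b^3/3 + b - exp(4*b)/4


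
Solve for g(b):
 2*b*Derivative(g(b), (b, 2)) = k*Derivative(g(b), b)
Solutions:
 g(b) = C1 + b^(re(k)/2 + 1)*(C2*sin(log(b)*Abs(im(k))/2) + C3*cos(log(b)*im(k)/2))


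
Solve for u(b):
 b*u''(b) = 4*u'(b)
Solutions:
 u(b) = C1 + C2*b^5


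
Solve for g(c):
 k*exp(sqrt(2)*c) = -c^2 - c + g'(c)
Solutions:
 g(c) = C1 + c^3/3 + c^2/2 + sqrt(2)*k*exp(sqrt(2)*c)/2


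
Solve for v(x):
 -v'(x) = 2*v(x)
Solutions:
 v(x) = C1*exp(-2*x)


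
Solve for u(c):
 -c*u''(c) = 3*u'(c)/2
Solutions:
 u(c) = C1 + C2/sqrt(c)


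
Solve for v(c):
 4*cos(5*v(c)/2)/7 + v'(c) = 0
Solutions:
 4*c/7 - log(sin(5*v(c)/2) - 1)/5 + log(sin(5*v(c)/2) + 1)/5 = C1


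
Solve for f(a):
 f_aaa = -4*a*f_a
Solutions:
 f(a) = C1 + Integral(C2*airyai(-2^(2/3)*a) + C3*airybi(-2^(2/3)*a), a)


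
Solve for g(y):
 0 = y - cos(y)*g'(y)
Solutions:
 g(y) = C1 + Integral(y/cos(y), y)


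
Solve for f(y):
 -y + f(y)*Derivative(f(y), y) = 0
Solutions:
 f(y) = -sqrt(C1 + y^2)
 f(y) = sqrt(C1 + y^2)


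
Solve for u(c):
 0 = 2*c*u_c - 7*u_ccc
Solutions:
 u(c) = C1 + Integral(C2*airyai(2^(1/3)*7^(2/3)*c/7) + C3*airybi(2^(1/3)*7^(2/3)*c/7), c)


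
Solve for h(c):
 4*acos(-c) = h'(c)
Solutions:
 h(c) = C1 + 4*c*acos(-c) + 4*sqrt(1 - c^2)


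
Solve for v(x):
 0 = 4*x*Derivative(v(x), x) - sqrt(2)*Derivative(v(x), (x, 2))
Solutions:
 v(x) = C1 + C2*erfi(2^(1/4)*x)


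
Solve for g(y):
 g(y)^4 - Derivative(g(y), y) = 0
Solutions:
 g(y) = (-1/(C1 + 3*y))^(1/3)
 g(y) = (-1/(C1 + y))^(1/3)*(-3^(2/3) - 3*3^(1/6)*I)/6
 g(y) = (-1/(C1 + y))^(1/3)*(-3^(2/3) + 3*3^(1/6)*I)/6


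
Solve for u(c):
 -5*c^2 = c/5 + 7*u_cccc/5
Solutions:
 u(c) = C1 + C2*c + C3*c^2 + C4*c^3 - 5*c^6/504 - c^5/840


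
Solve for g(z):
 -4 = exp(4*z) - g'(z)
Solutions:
 g(z) = C1 + 4*z + exp(4*z)/4


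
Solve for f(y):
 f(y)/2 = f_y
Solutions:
 f(y) = C1*exp(y/2)


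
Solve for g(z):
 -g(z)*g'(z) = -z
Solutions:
 g(z) = -sqrt(C1 + z^2)
 g(z) = sqrt(C1 + z^2)


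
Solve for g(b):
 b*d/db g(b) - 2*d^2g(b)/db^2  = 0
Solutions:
 g(b) = C1 + C2*erfi(b/2)


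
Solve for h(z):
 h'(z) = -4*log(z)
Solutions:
 h(z) = C1 - 4*z*log(z) + 4*z


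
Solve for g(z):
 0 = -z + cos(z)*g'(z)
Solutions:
 g(z) = C1 + Integral(z/cos(z), z)


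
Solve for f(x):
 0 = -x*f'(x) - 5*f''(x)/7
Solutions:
 f(x) = C1 + C2*erf(sqrt(70)*x/10)


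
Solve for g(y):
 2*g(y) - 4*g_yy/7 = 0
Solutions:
 g(y) = C1*exp(-sqrt(14)*y/2) + C2*exp(sqrt(14)*y/2)


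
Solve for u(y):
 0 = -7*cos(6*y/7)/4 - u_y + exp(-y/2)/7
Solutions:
 u(y) = C1 - 49*sin(6*y/7)/24 - 2*exp(-y/2)/7


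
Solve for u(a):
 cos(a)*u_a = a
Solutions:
 u(a) = C1 + Integral(a/cos(a), a)


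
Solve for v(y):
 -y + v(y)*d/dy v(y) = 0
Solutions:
 v(y) = -sqrt(C1 + y^2)
 v(y) = sqrt(C1 + y^2)


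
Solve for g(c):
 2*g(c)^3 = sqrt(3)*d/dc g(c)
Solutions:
 g(c) = -sqrt(6)*sqrt(-1/(C1 + 2*sqrt(3)*c))/2
 g(c) = sqrt(6)*sqrt(-1/(C1 + 2*sqrt(3)*c))/2


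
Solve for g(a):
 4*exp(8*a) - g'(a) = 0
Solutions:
 g(a) = C1 + exp(8*a)/2


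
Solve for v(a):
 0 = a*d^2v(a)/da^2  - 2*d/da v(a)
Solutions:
 v(a) = C1 + C2*a^3


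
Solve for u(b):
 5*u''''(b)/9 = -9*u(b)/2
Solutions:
 u(b) = (C1*sin(3*2^(1/4)*5^(3/4)*b/10) + C2*cos(3*2^(1/4)*5^(3/4)*b/10))*exp(-3*2^(1/4)*5^(3/4)*b/10) + (C3*sin(3*2^(1/4)*5^(3/4)*b/10) + C4*cos(3*2^(1/4)*5^(3/4)*b/10))*exp(3*2^(1/4)*5^(3/4)*b/10)


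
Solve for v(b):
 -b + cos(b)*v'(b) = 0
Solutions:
 v(b) = C1 + Integral(b/cos(b), b)


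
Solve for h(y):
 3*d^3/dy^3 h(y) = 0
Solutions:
 h(y) = C1 + C2*y + C3*y^2


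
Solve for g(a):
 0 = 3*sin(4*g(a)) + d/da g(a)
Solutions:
 g(a) = -acos((-C1 - exp(24*a))/(C1 - exp(24*a)))/4 + pi/2
 g(a) = acos((-C1 - exp(24*a))/(C1 - exp(24*a)))/4


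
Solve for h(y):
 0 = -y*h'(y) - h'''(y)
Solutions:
 h(y) = C1 + Integral(C2*airyai(-y) + C3*airybi(-y), y)


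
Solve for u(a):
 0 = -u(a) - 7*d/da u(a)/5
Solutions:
 u(a) = C1*exp(-5*a/7)


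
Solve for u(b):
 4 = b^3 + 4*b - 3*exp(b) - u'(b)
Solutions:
 u(b) = C1 + b^4/4 + 2*b^2 - 4*b - 3*exp(b)


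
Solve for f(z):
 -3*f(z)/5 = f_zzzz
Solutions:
 f(z) = (C1*sin(sqrt(2)*3^(1/4)*5^(3/4)*z/10) + C2*cos(sqrt(2)*3^(1/4)*5^(3/4)*z/10))*exp(-sqrt(2)*3^(1/4)*5^(3/4)*z/10) + (C3*sin(sqrt(2)*3^(1/4)*5^(3/4)*z/10) + C4*cos(sqrt(2)*3^(1/4)*5^(3/4)*z/10))*exp(sqrt(2)*3^(1/4)*5^(3/4)*z/10)


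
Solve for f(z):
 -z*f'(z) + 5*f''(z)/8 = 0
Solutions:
 f(z) = C1 + C2*erfi(2*sqrt(5)*z/5)


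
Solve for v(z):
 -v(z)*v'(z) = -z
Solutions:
 v(z) = -sqrt(C1 + z^2)
 v(z) = sqrt(C1 + z^2)


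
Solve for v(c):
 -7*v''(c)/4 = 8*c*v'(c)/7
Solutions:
 v(c) = C1 + C2*erf(4*c/7)


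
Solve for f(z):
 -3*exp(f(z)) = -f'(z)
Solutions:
 f(z) = log(-1/(C1 + 3*z))


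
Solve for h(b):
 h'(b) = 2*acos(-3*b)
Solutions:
 h(b) = C1 + 2*b*acos(-3*b) + 2*sqrt(1 - 9*b^2)/3


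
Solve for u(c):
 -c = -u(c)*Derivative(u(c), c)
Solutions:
 u(c) = -sqrt(C1 + c^2)
 u(c) = sqrt(C1 + c^2)


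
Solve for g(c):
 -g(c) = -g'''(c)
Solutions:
 g(c) = C3*exp(c) + (C1*sin(sqrt(3)*c/2) + C2*cos(sqrt(3)*c/2))*exp(-c/2)


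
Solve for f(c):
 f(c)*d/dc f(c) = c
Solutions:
 f(c) = -sqrt(C1 + c^2)
 f(c) = sqrt(C1 + c^2)


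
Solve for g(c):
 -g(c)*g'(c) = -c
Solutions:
 g(c) = -sqrt(C1 + c^2)
 g(c) = sqrt(C1 + c^2)


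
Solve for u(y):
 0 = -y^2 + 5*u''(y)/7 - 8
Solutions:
 u(y) = C1 + C2*y + 7*y^4/60 + 28*y^2/5


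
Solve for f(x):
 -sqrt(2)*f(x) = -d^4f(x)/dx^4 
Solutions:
 f(x) = C1*exp(-2^(1/8)*x) + C2*exp(2^(1/8)*x) + C3*sin(2^(1/8)*x) + C4*cos(2^(1/8)*x)


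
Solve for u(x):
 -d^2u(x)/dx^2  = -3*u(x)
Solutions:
 u(x) = C1*exp(-sqrt(3)*x) + C2*exp(sqrt(3)*x)


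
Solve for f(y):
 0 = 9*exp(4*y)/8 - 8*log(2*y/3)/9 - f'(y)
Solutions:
 f(y) = C1 - 8*y*log(y)/9 + 8*y*(-log(2) + 1 + log(3))/9 + 9*exp(4*y)/32


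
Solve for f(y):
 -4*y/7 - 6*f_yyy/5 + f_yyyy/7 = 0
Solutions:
 f(y) = C1 + C2*y + C3*y^2 + C4*exp(42*y/5) - 5*y^4/252 - 25*y^3/2646


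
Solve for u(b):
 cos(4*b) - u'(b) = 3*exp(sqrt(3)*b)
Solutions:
 u(b) = C1 - sqrt(3)*exp(sqrt(3)*b) + sin(4*b)/4


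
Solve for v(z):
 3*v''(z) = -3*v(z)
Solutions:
 v(z) = C1*sin(z) + C2*cos(z)


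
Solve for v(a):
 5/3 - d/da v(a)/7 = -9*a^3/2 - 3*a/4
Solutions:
 v(a) = C1 + 63*a^4/8 + 21*a^2/8 + 35*a/3


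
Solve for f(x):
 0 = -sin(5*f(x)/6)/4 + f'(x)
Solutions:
 -x/4 + 3*log(cos(5*f(x)/6) - 1)/5 - 3*log(cos(5*f(x)/6) + 1)/5 = C1


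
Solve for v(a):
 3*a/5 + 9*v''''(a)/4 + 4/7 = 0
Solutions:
 v(a) = C1 + C2*a + C3*a^2 + C4*a^3 - a^5/450 - 2*a^4/189


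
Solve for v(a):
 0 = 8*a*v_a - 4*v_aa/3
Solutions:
 v(a) = C1 + C2*erfi(sqrt(3)*a)


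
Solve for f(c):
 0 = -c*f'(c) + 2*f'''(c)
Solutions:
 f(c) = C1 + Integral(C2*airyai(2^(2/3)*c/2) + C3*airybi(2^(2/3)*c/2), c)


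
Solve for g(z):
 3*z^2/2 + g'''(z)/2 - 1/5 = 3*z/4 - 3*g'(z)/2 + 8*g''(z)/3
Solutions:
 g(z) = C1 + C2*exp(z*(8 - sqrt(37))/3) + C3*exp(z*(sqrt(37) + 8)/3) - z^3/3 - 55*z^2/36 - 1876*z/405


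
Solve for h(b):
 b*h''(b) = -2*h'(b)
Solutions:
 h(b) = C1 + C2/b


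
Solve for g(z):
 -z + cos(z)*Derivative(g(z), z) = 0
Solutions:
 g(z) = C1 + Integral(z/cos(z), z)


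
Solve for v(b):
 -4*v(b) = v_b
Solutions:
 v(b) = C1*exp(-4*b)


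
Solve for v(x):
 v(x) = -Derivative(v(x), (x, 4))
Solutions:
 v(x) = (C1*sin(sqrt(2)*x/2) + C2*cos(sqrt(2)*x/2))*exp(-sqrt(2)*x/2) + (C3*sin(sqrt(2)*x/2) + C4*cos(sqrt(2)*x/2))*exp(sqrt(2)*x/2)


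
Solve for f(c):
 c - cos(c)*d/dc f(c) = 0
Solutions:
 f(c) = C1 + Integral(c/cos(c), c)


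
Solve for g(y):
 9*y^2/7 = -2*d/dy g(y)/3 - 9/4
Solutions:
 g(y) = C1 - 9*y^3/14 - 27*y/8


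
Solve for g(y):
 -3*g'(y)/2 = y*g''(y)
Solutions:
 g(y) = C1 + C2/sqrt(y)


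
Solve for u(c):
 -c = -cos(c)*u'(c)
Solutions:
 u(c) = C1 + Integral(c/cos(c), c)


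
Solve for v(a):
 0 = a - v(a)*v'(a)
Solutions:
 v(a) = -sqrt(C1 + a^2)
 v(a) = sqrt(C1 + a^2)


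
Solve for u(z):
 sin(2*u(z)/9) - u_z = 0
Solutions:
 -z + 9*log(cos(2*u(z)/9) - 1)/4 - 9*log(cos(2*u(z)/9) + 1)/4 = C1


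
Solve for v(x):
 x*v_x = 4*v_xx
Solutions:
 v(x) = C1 + C2*erfi(sqrt(2)*x/4)


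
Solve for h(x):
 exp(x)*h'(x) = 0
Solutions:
 h(x) = C1


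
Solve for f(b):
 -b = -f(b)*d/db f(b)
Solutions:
 f(b) = -sqrt(C1 + b^2)
 f(b) = sqrt(C1 + b^2)


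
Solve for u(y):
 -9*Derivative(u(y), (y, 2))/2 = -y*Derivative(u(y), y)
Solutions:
 u(y) = C1 + C2*erfi(y/3)


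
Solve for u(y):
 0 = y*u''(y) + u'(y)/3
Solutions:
 u(y) = C1 + C2*y^(2/3)


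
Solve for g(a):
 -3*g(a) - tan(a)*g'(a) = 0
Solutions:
 g(a) = C1/sin(a)^3


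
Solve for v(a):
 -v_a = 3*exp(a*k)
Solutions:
 v(a) = C1 - 3*exp(a*k)/k


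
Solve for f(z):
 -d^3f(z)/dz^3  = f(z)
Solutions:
 f(z) = C3*exp(-z) + (C1*sin(sqrt(3)*z/2) + C2*cos(sqrt(3)*z/2))*exp(z/2)


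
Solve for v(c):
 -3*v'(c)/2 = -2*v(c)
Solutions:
 v(c) = C1*exp(4*c/3)


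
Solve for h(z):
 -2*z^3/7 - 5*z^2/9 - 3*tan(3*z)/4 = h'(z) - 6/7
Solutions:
 h(z) = C1 - z^4/14 - 5*z^3/27 + 6*z/7 + log(cos(3*z))/4


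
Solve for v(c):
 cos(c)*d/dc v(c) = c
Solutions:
 v(c) = C1 + Integral(c/cos(c), c)


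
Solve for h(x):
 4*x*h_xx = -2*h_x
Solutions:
 h(x) = C1 + C2*sqrt(x)


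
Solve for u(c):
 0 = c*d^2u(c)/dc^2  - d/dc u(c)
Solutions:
 u(c) = C1 + C2*c^2


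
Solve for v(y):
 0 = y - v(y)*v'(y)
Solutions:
 v(y) = -sqrt(C1 + y^2)
 v(y) = sqrt(C1 + y^2)


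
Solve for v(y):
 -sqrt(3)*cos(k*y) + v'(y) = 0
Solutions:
 v(y) = C1 + sqrt(3)*sin(k*y)/k


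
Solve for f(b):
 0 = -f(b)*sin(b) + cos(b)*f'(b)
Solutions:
 f(b) = C1/cos(b)


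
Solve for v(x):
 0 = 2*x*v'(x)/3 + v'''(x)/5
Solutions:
 v(x) = C1 + Integral(C2*airyai(-10^(1/3)*3^(2/3)*x/3) + C3*airybi(-10^(1/3)*3^(2/3)*x/3), x)


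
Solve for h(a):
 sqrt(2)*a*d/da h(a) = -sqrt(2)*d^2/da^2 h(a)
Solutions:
 h(a) = C1 + C2*erf(sqrt(2)*a/2)


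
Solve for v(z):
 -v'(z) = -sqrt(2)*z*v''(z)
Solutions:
 v(z) = C1 + C2*z^(sqrt(2)/2 + 1)


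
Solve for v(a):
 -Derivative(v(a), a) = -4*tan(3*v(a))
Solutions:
 v(a) = -asin(C1*exp(12*a))/3 + pi/3
 v(a) = asin(C1*exp(12*a))/3


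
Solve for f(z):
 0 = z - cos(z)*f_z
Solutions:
 f(z) = C1 + Integral(z/cos(z), z)


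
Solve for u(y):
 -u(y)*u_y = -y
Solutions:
 u(y) = -sqrt(C1 + y^2)
 u(y) = sqrt(C1 + y^2)


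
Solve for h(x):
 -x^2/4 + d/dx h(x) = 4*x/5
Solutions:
 h(x) = C1 + x^3/12 + 2*x^2/5


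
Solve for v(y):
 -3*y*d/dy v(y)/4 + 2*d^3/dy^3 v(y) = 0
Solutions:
 v(y) = C1 + Integral(C2*airyai(3^(1/3)*y/2) + C3*airybi(3^(1/3)*y/2), y)


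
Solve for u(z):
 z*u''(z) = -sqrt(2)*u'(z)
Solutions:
 u(z) = C1 + C2*z^(1 - sqrt(2))


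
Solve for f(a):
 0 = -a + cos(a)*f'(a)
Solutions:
 f(a) = C1 + Integral(a/cos(a), a)


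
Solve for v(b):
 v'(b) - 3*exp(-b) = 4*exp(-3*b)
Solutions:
 v(b) = C1 - 3*exp(-b) - 4*exp(-3*b)/3


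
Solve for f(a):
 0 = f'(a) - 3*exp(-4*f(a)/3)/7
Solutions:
 f(a) = 3*log(-I*(C1 + 4*a/7)^(1/4))
 f(a) = 3*log(I*(C1 + 4*a/7)^(1/4))
 f(a) = 3*log(-(C1 + 4*a/7)^(1/4))
 f(a) = 3*log(C1 + 4*a/7)/4


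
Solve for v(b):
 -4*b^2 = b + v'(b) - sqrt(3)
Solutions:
 v(b) = C1 - 4*b^3/3 - b^2/2 + sqrt(3)*b


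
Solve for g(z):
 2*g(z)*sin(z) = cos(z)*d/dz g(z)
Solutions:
 g(z) = C1/cos(z)^2


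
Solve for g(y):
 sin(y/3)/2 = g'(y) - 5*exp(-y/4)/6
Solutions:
 g(y) = C1 - 3*cos(y/3)/2 - 10*exp(-y/4)/3


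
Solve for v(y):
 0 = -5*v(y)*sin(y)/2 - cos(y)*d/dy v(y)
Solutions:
 v(y) = C1*cos(y)^(5/2)


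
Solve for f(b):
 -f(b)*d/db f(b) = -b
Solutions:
 f(b) = -sqrt(C1 + b^2)
 f(b) = sqrt(C1 + b^2)


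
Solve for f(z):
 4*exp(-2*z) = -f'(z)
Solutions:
 f(z) = C1 + 2*exp(-2*z)


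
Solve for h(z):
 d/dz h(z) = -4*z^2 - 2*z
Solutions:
 h(z) = C1 - 4*z^3/3 - z^2


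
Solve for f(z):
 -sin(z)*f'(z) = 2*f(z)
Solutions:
 f(z) = C1*(cos(z) + 1)/(cos(z) - 1)


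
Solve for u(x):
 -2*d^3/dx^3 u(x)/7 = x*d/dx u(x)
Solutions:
 u(x) = C1 + Integral(C2*airyai(-2^(2/3)*7^(1/3)*x/2) + C3*airybi(-2^(2/3)*7^(1/3)*x/2), x)


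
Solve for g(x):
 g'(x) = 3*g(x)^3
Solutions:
 g(x) = -sqrt(2)*sqrt(-1/(C1 + 3*x))/2
 g(x) = sqrt(2)*sqrt(-1/(C1 + 3*x))/2


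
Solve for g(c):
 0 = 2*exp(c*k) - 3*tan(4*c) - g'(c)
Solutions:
 g(c) = C1 + 2*Piecewise((exp(c*k)/k, Ne(k, 0)), (c, True)) + 3*log(cos(4*c))/4


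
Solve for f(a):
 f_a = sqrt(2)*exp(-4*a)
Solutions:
 f(a) = C1 - sqrt(2)*exp(-4*a)/4


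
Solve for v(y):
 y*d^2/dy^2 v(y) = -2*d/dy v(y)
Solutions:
 v(y) = C1 + C2/y


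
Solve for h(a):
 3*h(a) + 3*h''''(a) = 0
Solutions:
 h(a) = (C1*sin(sqrt(2)*a/2) + C2*cos(sqrt(2)*a/2))*exp(-sqrt(2)*a/2) + (C3*sin(sqrt(2)*a/2) + C4*cos(sqrt(2)*a/2))*exp(sqrt(2)*a/2)


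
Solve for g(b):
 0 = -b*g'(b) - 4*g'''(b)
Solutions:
 g(b) = C1 + Integral(C2*airyai(-2^(1/3)*b/2) + C3*airybi(-2^(1/3)*b/2), b)


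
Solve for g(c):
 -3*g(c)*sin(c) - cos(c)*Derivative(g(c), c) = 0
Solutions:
 g(c) = C1*cos(c)^3


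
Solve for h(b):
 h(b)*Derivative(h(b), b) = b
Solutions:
 h(b) = -sqrt(C1 + b^2)
 h(b) = sqrt(C1 + b^2)


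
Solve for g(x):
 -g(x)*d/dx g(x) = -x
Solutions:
 g(x) = -sqrt(C1 + x^2)
 g(x) = sqrt(C1 + x^2)


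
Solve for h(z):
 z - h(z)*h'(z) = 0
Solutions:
 h(z) = -sqrt(C1 + z^2)
 h(z) = sqrt(C1 + z^2)


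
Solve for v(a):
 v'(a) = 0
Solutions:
 v(a) = C1


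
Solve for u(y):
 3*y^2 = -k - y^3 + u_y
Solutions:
 u(y) = C1 + k*y + y^4/4 + y^3


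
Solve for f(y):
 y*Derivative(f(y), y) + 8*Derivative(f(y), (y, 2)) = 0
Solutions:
 f(y) = C1 + C2*erf(y/4)


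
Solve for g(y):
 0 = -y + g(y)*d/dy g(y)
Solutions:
 g(y) = -sqrt(C1 + y^2)
 g(y) = sqrt(C1 + y^2)


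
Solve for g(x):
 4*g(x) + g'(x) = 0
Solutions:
 g(x) = C1*exp(-4*x)


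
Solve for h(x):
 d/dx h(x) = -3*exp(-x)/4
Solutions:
 h(x) = C1 + 3*exp(-x)/4


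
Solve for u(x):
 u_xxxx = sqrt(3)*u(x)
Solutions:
 u(x) = C1*exp(-3^(1/8)*x) + C2*exp(3^(1/8)*x) + C3*sin(3^(1/8)*x) + C4*cos(3^(1/8)*x)


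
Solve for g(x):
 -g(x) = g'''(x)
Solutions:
 g(x) = C3*exp(-x) + (C1*sin(sqrt(3)*x/2) + C2*cos(sqrt(3)*x/2))*exp(x/2)


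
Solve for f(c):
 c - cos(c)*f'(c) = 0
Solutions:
 f(c) = C1 + Integral(c/cos(c), c)


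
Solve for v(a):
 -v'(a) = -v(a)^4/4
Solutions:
 v(a) = 2^(2/3)*(-1/(C1 + 3*a))^(1/3)
 v(a) = (-1/(C1 + a))^(1/3)*(-6^(2/3) - 3*2^(2/3)*3^(1/6)*I)/6
 v(a) = (-1/(C1 + a))^(1/3)*(-6^(2/3) + 3*2^(2/3)*3^(1/6)*I)/6


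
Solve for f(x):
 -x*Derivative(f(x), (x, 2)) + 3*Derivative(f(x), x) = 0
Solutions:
 f(x) = C1 + C2*x^4


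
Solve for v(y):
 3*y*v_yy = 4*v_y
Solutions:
 v(y) = C1 + C2*y^(7/3)


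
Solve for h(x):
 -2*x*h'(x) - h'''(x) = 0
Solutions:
 h(x) = C1 + Integral(C2*airyai(-2^(1/3)*x) + C3*airybi(-2^(1/3)*x), x)


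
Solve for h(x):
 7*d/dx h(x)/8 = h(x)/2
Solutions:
 h(x) = C1*exp(4*x/7)


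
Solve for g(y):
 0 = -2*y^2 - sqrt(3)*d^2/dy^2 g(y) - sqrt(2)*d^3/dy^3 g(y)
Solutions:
 g(y) = C1 + C2*y + C3*exp(-sqrt(6)*y/2) - sqrt(3)*y^4/18 + 2*sqrt(2)*y^3/9 - 4*sqrt(3)*y^2/9


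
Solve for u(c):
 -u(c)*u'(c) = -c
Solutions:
 u(c) = -sqrt(C1 + c^2)
 u(c) = sqrt(C1 + c^2)


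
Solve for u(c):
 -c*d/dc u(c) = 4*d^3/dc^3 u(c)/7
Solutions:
 u(c) = C1 + Integral(C2*airyai(-14^(1/3)*c/2) + C3*airybi(-14^(1/3)*c/2), c)


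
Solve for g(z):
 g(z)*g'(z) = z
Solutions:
 g(z) = -sqrt(C1 + z^2)
 g(z) = sqrt(C1 + z^2)


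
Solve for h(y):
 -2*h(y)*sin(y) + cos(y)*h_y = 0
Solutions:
 h(y) = C1/cos(y)^2


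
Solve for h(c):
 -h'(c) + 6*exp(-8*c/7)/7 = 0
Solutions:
 h(c) = C1 - 3*exp(-8*c/7)/4


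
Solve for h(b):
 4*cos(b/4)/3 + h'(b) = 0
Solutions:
 h(b) = C1 - 16*sin(b/4)/3


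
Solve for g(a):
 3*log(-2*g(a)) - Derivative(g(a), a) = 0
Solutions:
 -Integral(1/(log(-_y) + log(2)), (_y, g(a)))/3 = C1 - a


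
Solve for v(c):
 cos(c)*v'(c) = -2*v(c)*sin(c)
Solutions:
 v(c) = C1*cos(c)^2


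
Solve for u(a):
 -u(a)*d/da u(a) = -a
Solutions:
 u(a) = -sqrt(C1 + a^2)
 u(a) = sqrt(C1 + a^2)


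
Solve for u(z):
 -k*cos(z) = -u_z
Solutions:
 u(z) = C1 + k*sin(z)


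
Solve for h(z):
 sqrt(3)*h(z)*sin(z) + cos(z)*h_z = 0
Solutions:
 h(z) = C1*cos(z)^(sqrt(3))


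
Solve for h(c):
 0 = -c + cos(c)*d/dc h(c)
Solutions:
 h(c) = C1 + Integral(c/cos(c), c)


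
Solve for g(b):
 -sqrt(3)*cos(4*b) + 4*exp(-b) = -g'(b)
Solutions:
 g(b) = C1 + sqrt(3)*sin(4*b)/4 + 4*exp(-b)


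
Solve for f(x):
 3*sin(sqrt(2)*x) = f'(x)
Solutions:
 f(x) = C1 - 3*sqrt(2)*cos(sqrt(2)*x)/2


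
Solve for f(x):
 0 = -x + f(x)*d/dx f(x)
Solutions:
 f(x) = -sqrt(C1 + x^2)
 f(x) = sqrt(C1 + x^2)


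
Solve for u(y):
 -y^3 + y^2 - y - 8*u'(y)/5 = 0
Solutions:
 u(y) = C1 - 5*y^4/32 + 5*y^3/24 - 5*y^2/16


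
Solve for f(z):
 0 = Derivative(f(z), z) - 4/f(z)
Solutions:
 f(z) = -sqrt(C1 + 8*z)
 f(z) = sqrt(C1 + 8*z)


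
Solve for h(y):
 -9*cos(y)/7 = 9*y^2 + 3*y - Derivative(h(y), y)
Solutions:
 h(y) = C1 + 3*y^3 + 3*y^2/2 + 9*sin(y)/7


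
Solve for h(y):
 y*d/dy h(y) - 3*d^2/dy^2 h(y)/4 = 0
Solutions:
 h(y) = C1 + C2*erfi(sqrt(6)*y/3)


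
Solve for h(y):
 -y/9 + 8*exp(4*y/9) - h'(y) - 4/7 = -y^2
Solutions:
 h(y) = C1 + y^3/3 - y^2/18 - 4*y/7 + 18*exp(4*y/9)


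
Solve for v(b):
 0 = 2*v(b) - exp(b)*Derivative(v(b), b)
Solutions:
 v(b) = C1*exp(-2*exp(-b))


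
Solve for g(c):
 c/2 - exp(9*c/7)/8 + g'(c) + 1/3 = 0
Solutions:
 g(c) = C1 - c^2/4 - c/3 + 7*exp(9*c/7)/72


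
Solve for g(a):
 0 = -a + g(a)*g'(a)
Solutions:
 g(a) = -sqrt(C1 + a^2)
 g(a) = sqrt(C1 + a^2)


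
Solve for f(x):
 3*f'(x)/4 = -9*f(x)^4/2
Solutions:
 f(x) = (-3^(2/3) - 3*3^(1/6)*I)*(1/(C1 + 6*x))^(1/3)/6
 f(x) = (-3^(2/3) + 3*3^(1/6)*I)*(1/(C1 + 6*x))^(1/3)/6
 f(x) = (1/(C1 + 18*x))^(1/3)


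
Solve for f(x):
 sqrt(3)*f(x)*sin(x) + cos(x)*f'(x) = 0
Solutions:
 f(x) = C1*cos(x)^(sqrt(3))


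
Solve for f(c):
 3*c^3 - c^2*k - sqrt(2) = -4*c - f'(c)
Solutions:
 f(c) = C1 - 3*c^4/4 + c^3*k/3 - 2*c^2 + sqrt(2)*c


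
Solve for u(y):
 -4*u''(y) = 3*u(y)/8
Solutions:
 u(y) = C1*sin(sqrt(6)*y/8) + C2*cos(sqrt(6)*y/8)


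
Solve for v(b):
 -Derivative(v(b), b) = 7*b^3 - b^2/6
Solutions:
 v(b) = C1 - 7*b^4/4 + b^3/18


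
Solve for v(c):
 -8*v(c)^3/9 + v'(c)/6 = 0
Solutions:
 v(c) = -sqrt(6)*sqrt(-1/(C1 + 16*c))/2
 v(c) = sqrt(6)*sqrt(-1/(C1 + 16*c))/2


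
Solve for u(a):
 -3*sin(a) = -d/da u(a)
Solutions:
 u(a) = C1 - 3*cos(a)


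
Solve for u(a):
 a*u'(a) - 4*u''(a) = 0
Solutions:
 u(a) = C1 + C2*erfi(sqrt(2)*a/4)


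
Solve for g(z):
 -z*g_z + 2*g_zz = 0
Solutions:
 g(z) = C1 + C2*erfi(z/2)


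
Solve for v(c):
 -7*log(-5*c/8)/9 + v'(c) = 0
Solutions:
 v(c) = C1 + 7*c*log(-c)/9 + 7*c*(-3*log(2) - 1 + log(5))/9


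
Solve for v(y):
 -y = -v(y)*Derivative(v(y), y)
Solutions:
 v(y) = -sqrt(C1 + y^2)
 v(y) = sqrt(C1 + y^2)


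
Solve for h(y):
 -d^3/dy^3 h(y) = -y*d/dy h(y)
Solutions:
 h(y) = C1 + Integral(C2*airyai(y) + C3*airybi(y), y)


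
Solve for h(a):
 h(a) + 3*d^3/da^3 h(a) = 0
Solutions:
 h(a) = C3*exp(-3^(2/3)*a/3) + (C1*sin(3^(1/6)*a/2) + C2*cos(3^(1/6)*a/2))*exp(3^(2/3)*a/6)


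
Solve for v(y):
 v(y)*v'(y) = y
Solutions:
 v(y) = -sqrt(C1 + y^2)
 v(y) = sqrt(C1 + y^2)


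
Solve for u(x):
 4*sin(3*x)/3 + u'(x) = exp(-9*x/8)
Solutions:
 u(x) = C1 + 4*cos(3*x)/9 - 8*exp(-9*x/8)/9


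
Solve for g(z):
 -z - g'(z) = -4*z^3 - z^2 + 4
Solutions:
 g(z) = C1 + z^4 + z^3/3 - z^2/2 - 4*z


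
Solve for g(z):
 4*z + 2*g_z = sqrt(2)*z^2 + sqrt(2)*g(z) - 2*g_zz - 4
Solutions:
 g(z) = C1*exp(z*(-1 + sqrt(1 + 2*sqrt(2)))/2) + C2*exp(-z*(1 + sqrt(1 + 2*sqrt(2)))/2) - z^2


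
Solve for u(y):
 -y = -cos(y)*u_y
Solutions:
 u(y) = C1 + Integral(y/cos(y), y)


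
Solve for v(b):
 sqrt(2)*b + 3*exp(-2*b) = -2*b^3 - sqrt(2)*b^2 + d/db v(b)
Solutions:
 v(b) = C1 + b^4/2 + sqrt(2)*b^3/3 + sqrt(2)*b^2/2 - 3*exp(-2*b)/2


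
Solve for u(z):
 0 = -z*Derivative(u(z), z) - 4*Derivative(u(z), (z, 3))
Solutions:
 u(z) = C1 + Integral(C2*airyai(-2^(1/3)*z/2) + C3*airybi(-2^(1/3)*z/2), z)


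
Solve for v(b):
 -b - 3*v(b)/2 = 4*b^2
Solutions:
 v(b) = 2*b*(-4*b - 1)/3


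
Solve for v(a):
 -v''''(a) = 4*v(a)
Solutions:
 v(a) = (C1*sin(a) + C2*cos(a))*exp(-a) + (C3*sin(a) + C4*cos(a))*exp(a)


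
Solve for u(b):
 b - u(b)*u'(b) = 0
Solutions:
 u(b) = -sqrt(C1 + b^2)
 u(b) = sqrt(C1 + b^2)


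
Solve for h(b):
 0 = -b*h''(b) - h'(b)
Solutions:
 h(b) = C1 + C2*log(b)


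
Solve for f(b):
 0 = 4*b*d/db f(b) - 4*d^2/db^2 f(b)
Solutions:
 f(b) = C1 + C2*erfi(sqrt(2)*b/2)


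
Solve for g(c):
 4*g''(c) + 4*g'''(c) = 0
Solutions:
 g(c) = C1 + C2*c + C3*exp(-c)


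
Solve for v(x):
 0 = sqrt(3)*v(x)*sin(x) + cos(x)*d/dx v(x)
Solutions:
 v(x) = C1*cos(x)^(sqrt(3))


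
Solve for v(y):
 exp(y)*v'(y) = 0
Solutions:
 v(y) = C1


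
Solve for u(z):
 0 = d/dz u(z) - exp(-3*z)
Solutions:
 u(z) = C1 - exp(-3*z)/3


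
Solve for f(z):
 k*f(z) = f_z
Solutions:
 f(z) = C1*exp(k*z)


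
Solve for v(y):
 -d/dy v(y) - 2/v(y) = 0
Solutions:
 v(y) = -sqrt(C1 - 4*y)
 v(y) = sqrt(C1 - 4*y)


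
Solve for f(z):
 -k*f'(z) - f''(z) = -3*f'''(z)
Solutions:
 f(z) = C1 + C2*exp(z*(1 - sqrt(12*k + 1))/6) + C3*exp(z*(sqrt(12*k + 1) + 1)/6)


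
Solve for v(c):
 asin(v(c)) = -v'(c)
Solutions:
 Integral(1/asin(_y), (_y, v(c))) = C1 - c


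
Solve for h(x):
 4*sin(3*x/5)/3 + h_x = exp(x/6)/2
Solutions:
 h(x) = C1 + 3*exp(x/6) + 20*cos(3*x/5)/9


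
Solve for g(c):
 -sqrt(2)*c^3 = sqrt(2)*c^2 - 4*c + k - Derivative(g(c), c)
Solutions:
 g(c) = C1 + sqrt(2)*c^4/4 + sqrt(2)*c^3/3 - 2*c^2 + c*k


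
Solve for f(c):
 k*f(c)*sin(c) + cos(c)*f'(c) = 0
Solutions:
 f(c) = C1*exp(k*log(cos(c)))


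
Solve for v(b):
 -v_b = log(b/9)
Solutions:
 v(b) = C1 - b*log(b) + b + b*log(9)


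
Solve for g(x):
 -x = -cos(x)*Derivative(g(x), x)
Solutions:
 g(x) = C1 + Integral(x/cos(x), x)


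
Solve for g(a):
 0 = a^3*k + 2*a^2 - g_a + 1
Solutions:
 g(a) = C1 + a^4*k/4 + 2*a^3/3 + a


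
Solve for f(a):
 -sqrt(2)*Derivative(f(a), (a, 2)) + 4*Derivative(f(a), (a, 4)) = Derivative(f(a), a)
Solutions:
 f(a) = C1 + C2*exp(-3^(1/3)*a*(sqrt(2)*3^(1/3)/(sqrt(3)*sqrt(27 - 2*sqrt(2)) + 9)^(1/3) + (sqrt(3)*sqrt(27 - 2*sqrt(2)) + 9)^(1/3))/12)*sin(3^(1/6)*a*(-3*sqrt(2)/(sqrt(3)*sqrt(27 - 2*sqrt(2)) + 9)^(1/3) + 3^(2/3)*(sqrt(3)*sqrt(27 - 2*sqrt(2)) + 9)^(1/3))/12) + C3*exp(-3^(1/3)*a*(sqrt(2)*3^(1/3)/(sqrt(3)*sqrt(27 - 2*sqrt(2)) + 9)^(1/3) + (sqrt(3)*sqrt(27 - 2*sqrt(2)) + 9)^(1/3))/12)*cos(3^(1/6)*a*(-3*sqrt(2)/(sqrt(3)*sqrt(27 - 2*sqrt(2)) + 9)^(1/3) + 3^(2/3)*(sqrt(3)*sqrt(27 - 2*sqrt(2)) + 9)^(1/3))/12) + C4*exp(3^(1/3)*a*(sqrt(2)*3^(1/3)/(sqrt(3)*sqrt(27 - 2*sqrt(2)) + 9)^(1/3) + (sqrt(3)*sqrt(27 - 2*sqrt(2)) + 9)^(1/3))/6)


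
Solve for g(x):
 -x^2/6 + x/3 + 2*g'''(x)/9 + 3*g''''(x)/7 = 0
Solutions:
 g(x) = C1 + C2*x + C3*x^2 + C4*exp(-14*x/27) + x^5/80 - 41*x^4/224 + 1107*x^3/784


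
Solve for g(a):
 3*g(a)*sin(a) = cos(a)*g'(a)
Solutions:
 g(a) = C1/cos(a)^3


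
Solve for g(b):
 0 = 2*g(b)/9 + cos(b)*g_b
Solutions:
 g(b) = C1*(sin(b) - 1)^(1/9)/(sin(b) + 1)^(1/9)


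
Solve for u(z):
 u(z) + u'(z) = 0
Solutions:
 u(z) = C1*exp(-z)


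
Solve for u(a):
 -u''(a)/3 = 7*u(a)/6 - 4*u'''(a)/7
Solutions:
 u(a) = C1*exp(a*(-7^(2/3)*(18*sqrt(2958) + 979)^(1/3) - 7*7^(1/3)/(18*sqrt(2958) + 979)^(1/3) + 14)/72)*sin(sqrt(3)*7^(1/3)*a*(-7^(1/3)*(18*sqrt(2958) + 979)^(1/3) + 7/(18*sqrt(2958) + 979)^(1/3))/72) + C2*exp(a*(-7^(2/3)*(18*sqrt(2958) + 979)^(1/3) - 7*7^(1/3)/(18*sqrt(2958) + 979)^(1/3) + 14)/72)*cos(sqrt(3)*7^(1/3)*a*(-7^(1/3)*(18*sqrt(2958) + 979)^(1/3) + 7/(18*sqrt(2958) + 979)^(1/3))/72) + C3*exp(a*(7*7^(1/3)/(18*sqrt(2958) + 979)^(1/3) + 7 + 7^(2/3)*(18*sqrt(2958) + 979)^(1/3))/36)


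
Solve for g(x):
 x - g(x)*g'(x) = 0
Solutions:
 g(x) = -sqrt(C1 + x^2)
 g(x) = sqrt(C1 + x^2)


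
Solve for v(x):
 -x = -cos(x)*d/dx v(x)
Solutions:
 v(x) = C1 + Integral(x/cos(x), x)


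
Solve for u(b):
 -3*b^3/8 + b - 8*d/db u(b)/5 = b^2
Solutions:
 u(b) = C1 - 15*b^4/256 - 5*b^3/24 + 5*b^2/16


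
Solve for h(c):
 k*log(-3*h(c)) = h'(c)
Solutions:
 Integral(1/(log(-_y) + log(3)), (_y, h(c))) = C1 + c*k


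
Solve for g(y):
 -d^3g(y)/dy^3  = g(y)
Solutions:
 g(y) = C3*exp(-y) + (C1*sin(sqrt(3)*y/2) + C2*cos(sqrt(3)*y/2))*exp(y/2)


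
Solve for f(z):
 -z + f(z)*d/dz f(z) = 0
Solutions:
 f(z) = -sqrt(C1 + z^2)
 f(z) = sqrt(C1 + z^2)


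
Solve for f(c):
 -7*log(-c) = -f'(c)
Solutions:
 f(c) = C1 + 7*c*log(-c) - 7*c


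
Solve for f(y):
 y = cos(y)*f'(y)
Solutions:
 f(y) = C1 + Integral(y/cos(y), y)


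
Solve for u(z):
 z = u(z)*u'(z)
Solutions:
 u(z) = -sqrt(C1 + z^2)
 u(z) = sqrt(C1 + z^2)


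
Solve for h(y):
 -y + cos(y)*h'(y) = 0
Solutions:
 h(y) = C1 + Integral(y/cos(y), y)


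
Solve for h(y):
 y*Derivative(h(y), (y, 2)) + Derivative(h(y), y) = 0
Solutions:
 h(y) = C1 + C2*log(y)


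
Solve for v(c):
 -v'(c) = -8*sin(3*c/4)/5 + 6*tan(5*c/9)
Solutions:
 v(c) = C1 + 54*log(cos(5*c/9))/5 - 32*cos(3*c/4)/15


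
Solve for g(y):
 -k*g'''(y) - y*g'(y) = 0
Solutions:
 g(y) = C1 + Integral(C2*airyai(y*(-1/k)^(1/3)) + C3*airybi(y*(-1/k)^(1/3)), y)


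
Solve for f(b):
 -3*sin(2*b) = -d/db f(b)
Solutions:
 f(b) = C1 - 3*cos(2*b)/2


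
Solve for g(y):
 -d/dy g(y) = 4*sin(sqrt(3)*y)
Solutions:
 g(y) = C1 + 4*sqrt(3)*cos(sqrt(3)*y)/3


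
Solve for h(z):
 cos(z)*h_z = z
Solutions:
 h(z) = C1 + Integral(z/cos(z), z)


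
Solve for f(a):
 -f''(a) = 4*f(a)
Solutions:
 f(a) = C1*sin(2*a) + C2*cos(2*a)


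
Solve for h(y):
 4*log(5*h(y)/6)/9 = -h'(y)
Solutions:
 9*Integral(1/(log(_y) - log(6) + log(5)), (_y, h(y)))/4 = C1 - y


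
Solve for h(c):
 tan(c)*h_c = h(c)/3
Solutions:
 h(c) = C1*sin(c)^(1/3)


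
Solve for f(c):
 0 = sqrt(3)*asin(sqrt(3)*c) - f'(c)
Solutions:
 f(c) = C1 + sqrt(3)*(c*asin(sqrt(3)*c) + sqrt(3)*sqrt(1 - 3*c^2)/3)


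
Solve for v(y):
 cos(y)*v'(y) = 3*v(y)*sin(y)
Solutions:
 v(y) = C1/cos(y)^3


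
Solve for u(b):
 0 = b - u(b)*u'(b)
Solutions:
 u(b) = -sqrt(C1 + b^2)
 u(b) = sqrt(C1 + b^2)


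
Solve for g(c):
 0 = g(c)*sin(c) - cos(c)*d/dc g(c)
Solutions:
 g(c) = C1/cos(c)


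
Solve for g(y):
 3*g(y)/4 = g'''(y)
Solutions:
 g(y) = C3*exp(6^(1/3)*y/2) + (C1*sin(2^(1/3)*3^(5/6)*y/4) + C2*cos(2^(1/3)*3^(5/6)*y/4))*exp(-6^(1/3)*y/4)


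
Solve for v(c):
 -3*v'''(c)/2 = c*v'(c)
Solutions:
 v(c) = C1 + Integral(C2*airyai(-2^(1/3)*3^(2/3)*c/3) + C3*airybi(-2^(1/3)*3^(2/3)*c/3), c)


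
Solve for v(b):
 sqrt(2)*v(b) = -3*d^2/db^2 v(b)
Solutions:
 v(b) = C1*sin(2^(1/4)*sqrt(3)*b/3) + C2*cos(2^(1/4)*sqrt(3)*b/3)


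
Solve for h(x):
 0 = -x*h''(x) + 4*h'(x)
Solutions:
 h(x) = C1 + C2*x^5


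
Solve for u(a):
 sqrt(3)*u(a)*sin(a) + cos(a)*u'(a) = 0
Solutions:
 u(a) = C1*cos(a)^(sqrt(3))


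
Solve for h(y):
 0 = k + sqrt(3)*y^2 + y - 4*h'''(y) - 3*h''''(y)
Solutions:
 h(y) = C1 + C2*y + C3*y^2 + C4*exp(-4*y/3) + sqrt(3)*y^5/240 + y^4*(2 - 3*sqrt(3))/192 + y^3*(8*k - 6 + 9*sqrt(3))/192


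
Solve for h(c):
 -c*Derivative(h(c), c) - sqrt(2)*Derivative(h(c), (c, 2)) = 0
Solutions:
 h(c) = C1 + C2*erf(2^(1/4)*c/2)


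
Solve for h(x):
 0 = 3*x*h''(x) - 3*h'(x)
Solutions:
 h(x) = C1 + C2*x^2


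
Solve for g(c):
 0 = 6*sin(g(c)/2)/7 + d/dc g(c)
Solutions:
 6*c/7 + log(cos(g(c)/2) - 1) - log(cos(g(c)/2) + 1) = C1


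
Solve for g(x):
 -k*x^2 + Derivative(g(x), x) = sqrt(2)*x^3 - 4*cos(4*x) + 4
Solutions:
 g(x) = C1 + k*x^3/3 + sqrt(2)*x^4/4 + 4*x - sin(4*x)


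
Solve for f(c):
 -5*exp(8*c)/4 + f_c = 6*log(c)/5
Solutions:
 f(c) = C1 + 6*c*log(c)/5 - 6*c/5 + 5*exp(8*c)/32


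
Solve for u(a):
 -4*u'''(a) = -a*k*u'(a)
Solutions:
 u(a) = C1 + Integral(C2*airyai(2^(1/3)*a*k^(1/3)/2) + C3*airybi(2^(1/3)*a*k^(1/3)/2), a)


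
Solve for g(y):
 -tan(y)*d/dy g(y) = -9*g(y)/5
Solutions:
 g(y) = C1*sin(y)^(9/5)


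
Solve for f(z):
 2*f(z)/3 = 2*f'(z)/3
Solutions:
 f(z) = C1*exp(z)


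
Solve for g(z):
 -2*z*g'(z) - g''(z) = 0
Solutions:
 g(z) = C1 + C2*erf(z)


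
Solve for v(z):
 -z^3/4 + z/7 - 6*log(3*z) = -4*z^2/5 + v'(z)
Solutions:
 v(z) = C1 - z^4/16 + 4*z^3/15 + z^2/14 - 6*z*log(z) - z*log(729) + 6*z


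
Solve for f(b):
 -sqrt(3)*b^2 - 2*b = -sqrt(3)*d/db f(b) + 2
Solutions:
 f(b) = C1 + b^3/3 + sqrt(3)*b^2/3 + 2*sqrt(3)*b/3


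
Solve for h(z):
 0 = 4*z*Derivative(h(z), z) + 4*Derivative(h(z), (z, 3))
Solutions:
 h(z) = C1 + Integral(C2*airyai(-z) + C3*airybi(-z), z)


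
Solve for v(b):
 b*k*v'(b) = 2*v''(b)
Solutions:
 v(b) = Piecewise((-sqrt(pi)*C1*erf(b*sqrt(-k)/2)/sqrt(-k) - C2, (k > 0) | (k < 0)), (-C1*b - C2, True))


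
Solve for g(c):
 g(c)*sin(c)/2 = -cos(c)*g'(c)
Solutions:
 g(c) = C1*sqrt(cos(c))


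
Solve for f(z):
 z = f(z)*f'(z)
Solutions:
 f(z) = -sqrt(C1 + z^2)
 f(z) = sqrt(C1 + z^2)


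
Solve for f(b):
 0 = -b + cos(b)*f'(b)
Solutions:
 f(b) = C1 + Integral(b/cos(b), b)


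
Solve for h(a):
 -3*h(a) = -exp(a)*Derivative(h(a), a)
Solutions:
 h(a) = C1*exp(-3*exp(-a))


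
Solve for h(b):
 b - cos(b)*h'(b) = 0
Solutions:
 h(b) = C1 + Integral(b/cos(b), b)


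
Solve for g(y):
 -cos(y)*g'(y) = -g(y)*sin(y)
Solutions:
 g(y) = C1/cos(y)


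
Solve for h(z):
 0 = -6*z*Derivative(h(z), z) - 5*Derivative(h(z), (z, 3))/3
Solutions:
 h(z) = C1 + Integral(C2*airyai(-18^(1/3)*5^(2/3)*z/5) + C3*airybi(-18^(1/3)*5^(2/3)*z/5), z)


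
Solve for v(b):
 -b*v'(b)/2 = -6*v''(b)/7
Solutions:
 v(b) = C1 + C2*erfi(sqrt(42)*b/12)


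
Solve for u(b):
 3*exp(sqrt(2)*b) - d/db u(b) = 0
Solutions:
 u(b) = C1 + 3*sqrt(2)*exp(sqrt(2)*b)/2


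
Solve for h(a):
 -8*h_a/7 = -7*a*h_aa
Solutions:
 h(a) = C1 + C2*a^(57/49)


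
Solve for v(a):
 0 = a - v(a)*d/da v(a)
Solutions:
 v(a) = -sqrt(C1 + a^2)
 v(a) = sqrt(C1 + a^2)


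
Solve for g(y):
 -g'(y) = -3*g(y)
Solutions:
 g(y) = C1*exp(3*y)


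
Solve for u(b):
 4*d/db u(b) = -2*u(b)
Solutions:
 u(b) = C1*exp(-b/2)


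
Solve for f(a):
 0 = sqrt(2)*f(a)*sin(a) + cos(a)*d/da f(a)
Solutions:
 f(a) = C1*cos(a)^(sqrt(2))


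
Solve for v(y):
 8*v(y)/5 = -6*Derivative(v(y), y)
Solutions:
 v(y) = C1*exp(-4*y/15)


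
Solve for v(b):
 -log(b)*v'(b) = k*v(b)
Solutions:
 v(b) = C1*exp(-k*li(b))


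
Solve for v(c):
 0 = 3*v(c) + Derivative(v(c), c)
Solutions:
 v(c) = C1*exp(-3*c)


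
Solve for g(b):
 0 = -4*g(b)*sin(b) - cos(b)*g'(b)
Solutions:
 g(b) = C1*cos(b)^4


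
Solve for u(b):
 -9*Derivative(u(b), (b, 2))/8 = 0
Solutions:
 u(b) = C1 + C2*b


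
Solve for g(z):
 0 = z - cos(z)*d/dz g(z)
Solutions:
 g(z) = C1 + Integral(z/cos(z), z)


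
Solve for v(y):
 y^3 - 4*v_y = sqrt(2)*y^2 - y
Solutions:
 v(y) = C1 + y^4/16 - sqrt(2)*y^3/12 + y^2/8


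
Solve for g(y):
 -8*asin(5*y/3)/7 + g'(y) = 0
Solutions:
 g(y) = C1 + 8*y*asin(5*y/3)/7 + 8*sqrt(9 - 25*y^2)/35


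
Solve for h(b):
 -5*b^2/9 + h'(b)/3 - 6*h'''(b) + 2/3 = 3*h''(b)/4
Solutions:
 h(b) = C1 + C2*exp(b*(-3 + sqrt(137))/48) + C3*exp(-b*(3 + sqrt(137))/48) + 5*b^3/9 + 15*b^2/4 + 599*b/8


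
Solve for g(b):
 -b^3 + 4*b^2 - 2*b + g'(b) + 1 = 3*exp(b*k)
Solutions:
 g(b) = C1 + b^4/4 - 4*b^3/3 + b^2 - b + 3*exp(b*k)/k


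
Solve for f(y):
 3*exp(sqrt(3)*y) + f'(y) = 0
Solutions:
 f(y) = C1 - sqrt(3)*exp(sqrt(3)*y)


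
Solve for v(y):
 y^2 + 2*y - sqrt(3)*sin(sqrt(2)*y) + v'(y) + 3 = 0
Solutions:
 v(y) = C1 - y^3/3 - y^2 - 3*y - sqrt(6)*cos(sqrt(2)*y)/2


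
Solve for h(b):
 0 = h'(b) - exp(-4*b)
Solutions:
 h(b) = C1 - exp(-4*b)/4


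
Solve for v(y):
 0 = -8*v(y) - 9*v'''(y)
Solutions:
 v(y) = C3*exp(-2*3^(1/3)*y/3) + (C1*sin(3^(5/6)*y/3) + C2*cos(3^(5/6)*y/3))*exp(3^(1/3)*y/3)


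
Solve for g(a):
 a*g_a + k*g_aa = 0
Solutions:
 g(a) = C1 + C2*sqrt(k)*erf(sqrt(2)*a*sqrt(1/k)/2)


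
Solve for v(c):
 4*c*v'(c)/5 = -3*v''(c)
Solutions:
 v(c) = C1 + C2*erf(sqrt(30)*c/15)


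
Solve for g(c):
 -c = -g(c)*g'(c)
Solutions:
 g(c) = -sqrt(C1 + c^2)
 g(c) = sqrt(C1 + c^2)


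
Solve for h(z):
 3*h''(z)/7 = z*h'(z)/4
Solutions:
 h(z) = C1 + C2*erfi(sqrt(42)*z/12)


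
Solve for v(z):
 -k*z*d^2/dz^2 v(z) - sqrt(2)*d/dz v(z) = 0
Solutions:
 v(z) = C1 + z^(((re(k) - sqrt(2))*re(k) + im(k)^2)/(re(k)^2 + im(k)^2))*(C2*sin(sqrt(2)*log(z)*Abs(im(k))/(re(k)^2 + im(k)^2)) + C3*cos(sqrt(2)*log(z)*im(k)/(re(k)^2 + im(k)^2)))


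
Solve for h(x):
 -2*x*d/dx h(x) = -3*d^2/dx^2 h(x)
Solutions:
 h(x) = C1 + C2*erfi(sqrt(3)*x/3)


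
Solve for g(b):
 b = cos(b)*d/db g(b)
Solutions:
 g(b) = C1 + Integral(b/cos(b), b)


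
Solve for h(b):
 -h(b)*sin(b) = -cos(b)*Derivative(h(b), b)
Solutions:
 h(b) = C1/cos(b)


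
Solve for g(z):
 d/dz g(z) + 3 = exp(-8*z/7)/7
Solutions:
 g(z) = C1 - 3*z - exp(-8*z/7)/8


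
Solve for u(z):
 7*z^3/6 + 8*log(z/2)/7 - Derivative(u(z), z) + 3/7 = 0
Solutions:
 u(z) = C1 + 7*z^4/24 + 8*z*log(z)/7 - 8*z*log(2)/7 - 5*z/7


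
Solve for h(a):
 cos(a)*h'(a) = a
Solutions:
 h(a) = C1 + Integral(a/cos(a), a)


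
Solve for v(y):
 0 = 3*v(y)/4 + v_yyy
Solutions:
 v(y) = C3*exp(-6^(1/3)*y/2) + (C1*sin(2^(1/3)*3^(5/6)*y/4) + C2*cos(2^(1/3)*3^(5/6)*y/4))*exp(6^(1/3)*y/4)


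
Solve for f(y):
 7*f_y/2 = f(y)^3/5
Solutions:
 f(y) = -sqrt(70)*sqrt(-1/(C1 + 2*y))/2
 f(y) = sqrt(70)*sqrt(-1/(C1 + 2*y))/2


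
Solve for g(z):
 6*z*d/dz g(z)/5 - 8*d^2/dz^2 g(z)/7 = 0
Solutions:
 g(z) = C1 + C2*erfi(sqrt(210)*z/20)


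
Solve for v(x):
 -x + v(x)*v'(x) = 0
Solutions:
 v(x) = -sqrt(C1 + x^2)
 v(x) = sqrt(C1 + x^2)


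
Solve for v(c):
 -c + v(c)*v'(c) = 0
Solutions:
 v(c) = -sqrt(C1 + c^2)
 v(c) = sqrt(C1 + c^2)


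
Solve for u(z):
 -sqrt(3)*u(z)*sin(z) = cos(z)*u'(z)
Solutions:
 u(z) = C1*cos(z)^(sqrt(3))
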